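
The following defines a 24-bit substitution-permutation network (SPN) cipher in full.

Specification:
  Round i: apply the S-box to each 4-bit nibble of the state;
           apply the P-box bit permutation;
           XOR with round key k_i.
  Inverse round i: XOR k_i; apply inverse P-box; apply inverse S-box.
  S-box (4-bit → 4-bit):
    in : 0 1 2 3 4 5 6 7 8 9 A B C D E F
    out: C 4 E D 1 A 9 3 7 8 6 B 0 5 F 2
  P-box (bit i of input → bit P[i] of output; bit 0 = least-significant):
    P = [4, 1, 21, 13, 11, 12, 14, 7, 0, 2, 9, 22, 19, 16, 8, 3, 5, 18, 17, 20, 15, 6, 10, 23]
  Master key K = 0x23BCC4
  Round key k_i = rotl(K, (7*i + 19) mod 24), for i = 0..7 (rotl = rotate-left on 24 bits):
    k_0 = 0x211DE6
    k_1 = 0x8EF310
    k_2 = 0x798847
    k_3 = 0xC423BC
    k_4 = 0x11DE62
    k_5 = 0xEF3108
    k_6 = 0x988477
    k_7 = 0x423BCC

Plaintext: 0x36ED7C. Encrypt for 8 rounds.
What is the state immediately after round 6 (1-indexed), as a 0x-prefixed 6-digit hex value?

s_0 = plaintext = 0x36ED7C
s_1 = Round(s_0, k_0) = 0xB882CF
s_2 = Round(s_1, k_1) = 0x417076
s_3 = Round(s_2, k_2) = 0x323257
s_4 = Round(s_3, k_3) = 0x1AB422
s_5 = Round(s_4, k_4) = 0x3EAAE9
s_6 = Round(s_5, k_5) = 0x78CEAC
s_7 = Round(s_6, k_6) = 0xDE5612
s_8 = Round(s_7, k_7) = 0x35DFE7

0x78CEAC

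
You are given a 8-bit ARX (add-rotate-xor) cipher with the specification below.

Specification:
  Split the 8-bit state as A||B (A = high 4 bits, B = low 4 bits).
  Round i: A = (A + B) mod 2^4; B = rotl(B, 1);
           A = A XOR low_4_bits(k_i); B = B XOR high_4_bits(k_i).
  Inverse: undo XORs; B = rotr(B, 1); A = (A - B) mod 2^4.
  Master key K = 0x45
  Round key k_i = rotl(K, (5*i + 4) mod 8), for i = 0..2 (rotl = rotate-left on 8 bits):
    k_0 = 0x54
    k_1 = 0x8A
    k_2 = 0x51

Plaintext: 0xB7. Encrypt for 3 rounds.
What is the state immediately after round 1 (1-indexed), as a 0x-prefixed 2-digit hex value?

s_0 = plaintext = 0xB7
s_1 = Round(s_0, k_0) = 0x6B
s_2 = Round(s_1, k_1) = 0xBF
s_3 = Round(s_2, k_2) = 0xBA

0x6B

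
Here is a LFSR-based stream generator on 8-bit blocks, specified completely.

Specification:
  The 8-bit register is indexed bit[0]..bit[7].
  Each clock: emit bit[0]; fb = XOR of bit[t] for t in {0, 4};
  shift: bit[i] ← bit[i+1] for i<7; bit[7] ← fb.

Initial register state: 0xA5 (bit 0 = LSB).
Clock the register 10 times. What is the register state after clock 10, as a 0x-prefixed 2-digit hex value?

reg_0 = 0xA5
clock 1: out=1, reg = 0xD2
clock 2: out=0, reg = 0xE9
clock 3: out=1, reg = 0xF4
clock 4: out=0, reg = 0xFA
clock 5: out=0, reg = 0xFD
clock 6: out=1, reg = 0x7E
clock 7: out=0, reg = 0xBF
clock 8: out=1, reg = 0x5F
clock 9: out=1, reg = 0x2F
clock 10: out=1, reg = 0x97

0x97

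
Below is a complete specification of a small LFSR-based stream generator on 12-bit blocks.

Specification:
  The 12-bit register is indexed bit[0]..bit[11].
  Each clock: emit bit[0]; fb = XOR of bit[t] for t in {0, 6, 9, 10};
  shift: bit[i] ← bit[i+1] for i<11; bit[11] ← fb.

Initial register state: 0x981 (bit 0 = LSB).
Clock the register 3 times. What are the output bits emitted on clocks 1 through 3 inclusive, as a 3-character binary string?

100

reg_0 = 0x981
clock 1: out=1, reg = 0xCC0
clock 2: out=0, reg = 0x660
clock 3: out=0, reg = 0xB30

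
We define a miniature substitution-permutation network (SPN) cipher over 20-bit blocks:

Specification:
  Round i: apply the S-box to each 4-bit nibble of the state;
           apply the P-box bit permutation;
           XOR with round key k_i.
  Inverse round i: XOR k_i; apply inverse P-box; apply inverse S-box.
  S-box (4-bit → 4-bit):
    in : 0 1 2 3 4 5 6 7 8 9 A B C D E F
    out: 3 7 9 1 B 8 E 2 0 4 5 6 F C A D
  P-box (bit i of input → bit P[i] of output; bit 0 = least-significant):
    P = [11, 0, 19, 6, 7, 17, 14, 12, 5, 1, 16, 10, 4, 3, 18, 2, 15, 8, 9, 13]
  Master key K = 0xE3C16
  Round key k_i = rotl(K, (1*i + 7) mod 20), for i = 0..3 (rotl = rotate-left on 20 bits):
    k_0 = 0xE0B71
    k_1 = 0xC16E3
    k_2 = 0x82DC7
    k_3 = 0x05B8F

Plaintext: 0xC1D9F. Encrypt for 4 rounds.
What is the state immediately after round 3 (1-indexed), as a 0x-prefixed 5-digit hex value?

s_0 = plaintext = 0xC1D9F
s_1 = Round(s_0, k_0) = 0x3E429
s_2 = Round(s_1, k_1) = 0x4824D
s_3 = Round(s_2, k_2) = 0x29827
s_4 = Round(s_3, k_3) = 0x4EB0E

0x29827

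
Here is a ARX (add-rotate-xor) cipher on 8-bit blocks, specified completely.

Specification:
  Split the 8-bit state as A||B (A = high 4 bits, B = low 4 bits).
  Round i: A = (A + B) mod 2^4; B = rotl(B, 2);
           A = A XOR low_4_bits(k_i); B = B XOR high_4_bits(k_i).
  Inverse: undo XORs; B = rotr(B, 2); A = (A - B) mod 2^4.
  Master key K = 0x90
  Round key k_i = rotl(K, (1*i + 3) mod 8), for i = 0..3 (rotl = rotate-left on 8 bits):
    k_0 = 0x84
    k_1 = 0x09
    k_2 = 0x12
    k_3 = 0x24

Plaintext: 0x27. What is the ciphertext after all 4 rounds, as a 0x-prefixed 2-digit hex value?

0x23

s_0 = plaintext = 0x27
s_1 = Round(s_0, k_0) = 0xD5
s_2 = Round(s_1, k_1) = 0xB5
s_3 = Round(s_2, k_2) = 0x24
s_4 = Round(s_3, k_3) = 0x23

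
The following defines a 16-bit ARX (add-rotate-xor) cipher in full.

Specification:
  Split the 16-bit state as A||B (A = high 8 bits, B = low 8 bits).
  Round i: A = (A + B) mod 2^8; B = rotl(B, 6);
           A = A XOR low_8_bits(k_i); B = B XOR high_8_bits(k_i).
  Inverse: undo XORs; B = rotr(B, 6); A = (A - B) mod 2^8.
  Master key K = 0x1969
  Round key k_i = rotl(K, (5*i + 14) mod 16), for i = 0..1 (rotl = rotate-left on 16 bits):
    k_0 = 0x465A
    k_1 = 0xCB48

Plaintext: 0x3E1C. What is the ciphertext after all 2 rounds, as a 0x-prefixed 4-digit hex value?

s_0 = plaintext = 0x3E1C
s_1 = Round(s_0, k_0) = 0x0041
s_2 = Round(s_1, k_1) = 0x099B

0x099B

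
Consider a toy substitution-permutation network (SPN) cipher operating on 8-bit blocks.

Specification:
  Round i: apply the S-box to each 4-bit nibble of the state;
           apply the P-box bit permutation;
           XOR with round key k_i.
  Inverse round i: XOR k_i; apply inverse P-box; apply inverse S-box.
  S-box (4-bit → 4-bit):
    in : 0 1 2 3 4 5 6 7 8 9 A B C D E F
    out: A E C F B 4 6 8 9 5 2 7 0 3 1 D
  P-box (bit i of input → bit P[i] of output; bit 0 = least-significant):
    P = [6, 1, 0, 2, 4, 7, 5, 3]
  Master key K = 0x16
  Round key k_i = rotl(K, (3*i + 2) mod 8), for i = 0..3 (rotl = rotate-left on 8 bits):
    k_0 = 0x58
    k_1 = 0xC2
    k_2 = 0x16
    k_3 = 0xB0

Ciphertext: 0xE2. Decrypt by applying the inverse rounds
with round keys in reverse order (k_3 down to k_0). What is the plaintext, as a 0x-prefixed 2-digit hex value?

s_0 = ciphertext = 0xE2
s_1 = InvRound(s_0, k_3) = 0xED
s_2 = InvRound(s_1, k_2) = 0x3B
s_3 = InvRound(s_2, k_1) = 0x39
s_4 = InvRound(s_3, k_0) = 0x59

0x59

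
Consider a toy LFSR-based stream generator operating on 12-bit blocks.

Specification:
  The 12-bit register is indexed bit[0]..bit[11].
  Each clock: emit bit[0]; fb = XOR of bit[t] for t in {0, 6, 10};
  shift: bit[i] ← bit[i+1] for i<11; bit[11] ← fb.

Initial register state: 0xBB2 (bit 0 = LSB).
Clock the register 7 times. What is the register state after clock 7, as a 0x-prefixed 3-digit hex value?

0x0D7

reg_0 = 0xBB2
clock 1: out=0, reg = 0x5D9
clock 2: out=1, reg = 0xAEC
clock 3: out=0, reg = 0xD76
clock 4: out=0, reg = 0x6BB
clock 5: out=1, reg = 0x35D
clock 6: out=1, reg = 0x1AE
clock 7: out=0, reg = 0x0D7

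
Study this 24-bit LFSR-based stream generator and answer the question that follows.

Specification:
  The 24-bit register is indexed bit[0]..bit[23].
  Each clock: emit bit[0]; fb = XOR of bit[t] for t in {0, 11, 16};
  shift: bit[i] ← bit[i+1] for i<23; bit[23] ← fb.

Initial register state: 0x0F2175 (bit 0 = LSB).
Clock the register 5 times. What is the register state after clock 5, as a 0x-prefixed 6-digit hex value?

reg_0 = 0x0F2175
clock 1: out=1, reg = 0x0790BA
clock 2: out=0, reg = 0x83C85D
clock 3: out=1, reg = 0xC1E42E
clock 4: out=0, reg = 0xE0F217
clock 5: out=1, reg = 0xF0790B

0xF0790B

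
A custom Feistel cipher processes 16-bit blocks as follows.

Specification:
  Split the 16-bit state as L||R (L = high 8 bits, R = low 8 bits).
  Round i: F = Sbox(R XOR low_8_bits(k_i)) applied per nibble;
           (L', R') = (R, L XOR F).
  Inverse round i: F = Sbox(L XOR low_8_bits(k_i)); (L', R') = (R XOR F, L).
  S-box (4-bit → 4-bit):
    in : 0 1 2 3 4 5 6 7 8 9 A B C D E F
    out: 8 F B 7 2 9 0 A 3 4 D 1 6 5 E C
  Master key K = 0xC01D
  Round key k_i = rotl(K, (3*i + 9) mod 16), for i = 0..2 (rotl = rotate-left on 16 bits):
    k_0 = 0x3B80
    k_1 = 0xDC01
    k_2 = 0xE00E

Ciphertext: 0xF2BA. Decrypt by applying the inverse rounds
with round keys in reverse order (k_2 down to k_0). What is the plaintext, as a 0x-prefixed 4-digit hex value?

s_0 = ciphertext = 0xF2BA
s_1 = InvRound(s_0, k_2) = 0x7CF2
s_2 = InvRound(s_1, k_1) = 0x577C
s_3 = InvRound(s_2, k_0) = 0x2657

0x2657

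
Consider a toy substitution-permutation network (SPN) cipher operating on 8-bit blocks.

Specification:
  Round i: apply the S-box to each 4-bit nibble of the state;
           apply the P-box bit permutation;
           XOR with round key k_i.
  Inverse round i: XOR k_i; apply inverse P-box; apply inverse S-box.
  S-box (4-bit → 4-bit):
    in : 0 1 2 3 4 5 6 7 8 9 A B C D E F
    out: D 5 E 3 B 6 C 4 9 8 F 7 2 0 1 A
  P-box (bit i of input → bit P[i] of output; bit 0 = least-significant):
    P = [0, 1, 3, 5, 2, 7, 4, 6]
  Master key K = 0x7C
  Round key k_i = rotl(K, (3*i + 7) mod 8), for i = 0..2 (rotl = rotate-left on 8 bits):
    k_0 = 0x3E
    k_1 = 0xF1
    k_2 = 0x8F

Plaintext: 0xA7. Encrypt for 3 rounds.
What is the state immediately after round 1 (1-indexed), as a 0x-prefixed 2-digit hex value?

s_0 = plaintext = 0xA7
s_1 = Round(s_0, k_0) = 0xE2
s_2 = Round(s_1, k_1) = 0xDF
s_3 = Round(s_2, k_2) = 0xAD

0xE2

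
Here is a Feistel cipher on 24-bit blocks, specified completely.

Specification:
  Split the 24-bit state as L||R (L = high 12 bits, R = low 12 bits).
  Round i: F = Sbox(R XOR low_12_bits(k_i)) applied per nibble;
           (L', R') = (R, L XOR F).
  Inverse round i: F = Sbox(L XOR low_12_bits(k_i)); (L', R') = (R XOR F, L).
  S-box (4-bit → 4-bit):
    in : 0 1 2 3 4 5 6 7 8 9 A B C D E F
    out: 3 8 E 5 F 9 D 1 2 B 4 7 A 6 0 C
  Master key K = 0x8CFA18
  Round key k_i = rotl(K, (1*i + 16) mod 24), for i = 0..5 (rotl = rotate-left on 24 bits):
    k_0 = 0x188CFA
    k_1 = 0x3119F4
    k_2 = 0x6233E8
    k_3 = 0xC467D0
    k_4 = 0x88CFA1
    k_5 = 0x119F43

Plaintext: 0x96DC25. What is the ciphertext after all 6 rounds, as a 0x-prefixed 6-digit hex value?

s_0 = plaintext = 0x96DC25
s_1 = Round(s_0, k_0) = 0xC25A01
s_2 = Round(s_1, k_1) = 0xA019EC
s_3 = Round(s_2, k_2) = 0x9ECE3E
s_4 = Round(s_3, k_3) = 0xE3E2EC
s_5 = Round(s_4, k_4) = 0x2EC8C8
s_6 = Round(s_5, k_5) = 0x8C83CB

0x8C83CB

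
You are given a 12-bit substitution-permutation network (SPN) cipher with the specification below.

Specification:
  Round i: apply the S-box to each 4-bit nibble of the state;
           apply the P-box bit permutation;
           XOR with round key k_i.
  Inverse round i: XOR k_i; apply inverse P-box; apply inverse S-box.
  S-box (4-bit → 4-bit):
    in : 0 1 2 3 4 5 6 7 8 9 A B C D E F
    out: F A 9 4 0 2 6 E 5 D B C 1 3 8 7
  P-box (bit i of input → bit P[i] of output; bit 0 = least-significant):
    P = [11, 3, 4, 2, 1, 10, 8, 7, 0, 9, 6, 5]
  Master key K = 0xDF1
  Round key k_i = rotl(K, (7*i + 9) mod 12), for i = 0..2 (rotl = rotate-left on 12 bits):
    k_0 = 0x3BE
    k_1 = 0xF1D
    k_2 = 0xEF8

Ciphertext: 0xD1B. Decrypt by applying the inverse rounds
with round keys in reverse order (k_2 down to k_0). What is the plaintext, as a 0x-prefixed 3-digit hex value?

s_0 = ciphertext = 0xD1B
s_1 = InvRound(s_0, k_2) = 0x094
s_2 = InvRound(s_1, k_1) = 0xD7D
s_3 = InvRound(s_2, k_0) = 0xFAC

0xFAC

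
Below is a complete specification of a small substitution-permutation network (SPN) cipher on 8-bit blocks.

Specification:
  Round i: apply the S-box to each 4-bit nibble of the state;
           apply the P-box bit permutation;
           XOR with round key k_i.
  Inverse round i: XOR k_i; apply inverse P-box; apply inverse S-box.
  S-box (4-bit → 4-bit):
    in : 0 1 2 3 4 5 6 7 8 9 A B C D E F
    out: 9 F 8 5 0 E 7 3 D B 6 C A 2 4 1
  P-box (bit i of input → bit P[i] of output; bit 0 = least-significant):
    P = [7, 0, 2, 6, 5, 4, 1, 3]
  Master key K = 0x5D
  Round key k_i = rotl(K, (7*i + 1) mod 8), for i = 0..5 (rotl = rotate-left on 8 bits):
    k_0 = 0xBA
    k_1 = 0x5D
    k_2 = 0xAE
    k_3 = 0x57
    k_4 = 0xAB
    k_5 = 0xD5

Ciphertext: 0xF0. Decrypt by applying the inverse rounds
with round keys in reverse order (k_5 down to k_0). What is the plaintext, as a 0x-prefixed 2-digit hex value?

s_0 = ciphertext = 0xF0
s_1 = InvRound(s_0, k_5) = 0xFA
s_2 = InvRound(s_1, k_4) = 0xDC
s_3 = InvRound(s_2, k_3) = 0xB7
s_4 = InvRound(s_3, k_2) = 0xCD
s_5 = InvRound(s_4, k_1) = 0xDF
s_6 = InvRound(s_5, k_0) = 0xF5

0xF5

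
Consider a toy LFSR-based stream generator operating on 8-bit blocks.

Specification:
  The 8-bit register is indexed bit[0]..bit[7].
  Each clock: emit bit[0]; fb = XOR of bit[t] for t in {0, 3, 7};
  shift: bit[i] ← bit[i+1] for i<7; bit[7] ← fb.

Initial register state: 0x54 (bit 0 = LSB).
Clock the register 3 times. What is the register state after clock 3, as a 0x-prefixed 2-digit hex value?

0x4A

reg_0 = 0x54
clock 1: out=0, reg = 0x2A
clock 2: out=0, reg = 0x95
clock 3: out=1, reg = 0x4A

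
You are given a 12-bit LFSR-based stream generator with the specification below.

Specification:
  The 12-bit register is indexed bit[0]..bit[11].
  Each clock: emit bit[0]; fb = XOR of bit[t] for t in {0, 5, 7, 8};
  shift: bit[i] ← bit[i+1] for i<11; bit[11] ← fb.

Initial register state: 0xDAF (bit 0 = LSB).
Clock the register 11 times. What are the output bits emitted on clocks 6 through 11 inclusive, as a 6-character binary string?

101101

reg_0 = 0xDAF
clock 1: out=1, reg = 0x6D7
clock 2: out=1, reg = 0x36B
clock 3: out=1, reg = 0x9B5
clock 4: out=1, reg = 0x4DA
clock 5: out=0, reg = 0xA6D
clock 6: out=1, reg = 0x536
clock 7: out=0, reg = 0x29B
clock 8: out=1, reg = 0x14D
clock 9: out=1, reg = 0x0A6
clock 10: out=0, reg = 0x053
clock 11: out=1, reg = 0x829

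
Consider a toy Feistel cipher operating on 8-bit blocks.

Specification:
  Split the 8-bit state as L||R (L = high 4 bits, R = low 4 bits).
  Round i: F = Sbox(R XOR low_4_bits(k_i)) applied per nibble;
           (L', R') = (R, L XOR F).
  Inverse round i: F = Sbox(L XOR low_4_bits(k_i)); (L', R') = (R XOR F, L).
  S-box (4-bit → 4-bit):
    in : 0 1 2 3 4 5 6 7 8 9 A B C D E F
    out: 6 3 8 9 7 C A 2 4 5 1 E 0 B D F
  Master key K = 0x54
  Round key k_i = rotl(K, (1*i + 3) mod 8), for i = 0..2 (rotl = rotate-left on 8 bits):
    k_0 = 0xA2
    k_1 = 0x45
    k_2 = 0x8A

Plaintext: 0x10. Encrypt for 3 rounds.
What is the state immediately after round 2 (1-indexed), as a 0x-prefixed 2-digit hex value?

s_0 = plaintext = 0x10
s_1 = Round(s_0, k_0) = 0x09
s_2 = Round(s_1, k_1) = 0x90
s_3 = Round(s_2, k_2) = 0x08

0x90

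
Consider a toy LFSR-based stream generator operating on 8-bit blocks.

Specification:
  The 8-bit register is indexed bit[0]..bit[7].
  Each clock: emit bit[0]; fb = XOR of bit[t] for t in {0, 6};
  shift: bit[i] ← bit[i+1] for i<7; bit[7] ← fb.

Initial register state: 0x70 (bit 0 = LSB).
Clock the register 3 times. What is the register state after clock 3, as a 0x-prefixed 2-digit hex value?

0xAE

reg_0 = 0x70
clock 1: out=0, reg = 0xB8
clock 2: out=0, reg = 0x5C
clock 3: out=0, reg = 0xAE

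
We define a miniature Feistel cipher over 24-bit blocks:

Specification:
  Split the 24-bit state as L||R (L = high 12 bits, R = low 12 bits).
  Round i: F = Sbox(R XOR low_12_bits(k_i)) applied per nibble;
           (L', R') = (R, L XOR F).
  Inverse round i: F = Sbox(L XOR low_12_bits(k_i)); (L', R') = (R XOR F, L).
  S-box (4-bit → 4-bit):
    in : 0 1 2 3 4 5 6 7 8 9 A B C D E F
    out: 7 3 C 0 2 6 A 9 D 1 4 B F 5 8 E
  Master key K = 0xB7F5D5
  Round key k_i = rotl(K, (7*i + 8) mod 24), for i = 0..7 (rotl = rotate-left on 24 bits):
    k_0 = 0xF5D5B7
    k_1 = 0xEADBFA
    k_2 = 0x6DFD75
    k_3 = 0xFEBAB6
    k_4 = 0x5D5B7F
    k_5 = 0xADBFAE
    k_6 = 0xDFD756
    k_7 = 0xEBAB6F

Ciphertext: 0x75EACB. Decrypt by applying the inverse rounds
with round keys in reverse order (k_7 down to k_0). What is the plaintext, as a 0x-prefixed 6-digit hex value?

0xC02F25

s_0 = ciphertext = 0x75EACB
s_1 = InvRound(s_0, k_7) = 0x5C875E
s_2 = InvRound(s_1, k_6) = 0xB465C8
s_3 = InvRound(s_2, k_5) = 0x745B46
s_4 = InvRound(s_3, k_4) = 0x442745
s_5 = InvRound(s_4, k_3) = 0xFA7442
s_6 = InvRound(s_5, k_2) = 0x81EFA7
s_7 = InvRound(s_6, k_1) = 0xF2581E
s_8 = InvRound(s_7, k_0) = 0xC02F25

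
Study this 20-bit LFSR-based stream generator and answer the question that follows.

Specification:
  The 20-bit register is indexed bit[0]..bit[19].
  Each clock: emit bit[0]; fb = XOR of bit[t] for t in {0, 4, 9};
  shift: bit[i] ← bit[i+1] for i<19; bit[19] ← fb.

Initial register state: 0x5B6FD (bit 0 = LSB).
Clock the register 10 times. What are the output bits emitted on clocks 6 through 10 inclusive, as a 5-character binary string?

reg_0 = 0x5B6FD
clock 1: out=1, reg = 0xADB7E
clock 2: out=0, reg = 0x56DBF
clock 3: out=1, reg = 0x2B6DF
clock 4: out=1, reg = 0x95B6F
clock 5: out=1, reg = 0x4ADB7
clock 6: out=1, reg = 0x256DB
clock 7: out=1, reg = 0x92B6D
clock 8: out=1, reg = 0x495B6
clock 9: out=0, reg = 0xA4ADB
clock 10: out=1, reg = 0xD256D

11101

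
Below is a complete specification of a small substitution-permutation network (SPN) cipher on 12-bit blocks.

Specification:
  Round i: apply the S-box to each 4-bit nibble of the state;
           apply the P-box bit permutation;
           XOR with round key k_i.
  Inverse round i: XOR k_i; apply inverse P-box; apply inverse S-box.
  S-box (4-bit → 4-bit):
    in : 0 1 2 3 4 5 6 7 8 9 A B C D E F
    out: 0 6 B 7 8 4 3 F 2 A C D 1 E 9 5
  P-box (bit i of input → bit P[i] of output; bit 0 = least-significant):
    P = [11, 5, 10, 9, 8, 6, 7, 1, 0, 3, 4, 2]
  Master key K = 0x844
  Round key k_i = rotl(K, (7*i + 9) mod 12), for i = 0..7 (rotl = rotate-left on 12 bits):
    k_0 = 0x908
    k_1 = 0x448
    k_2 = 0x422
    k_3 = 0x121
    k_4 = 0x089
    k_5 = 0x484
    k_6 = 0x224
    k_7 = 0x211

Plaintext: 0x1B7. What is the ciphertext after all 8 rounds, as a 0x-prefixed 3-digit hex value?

s_0 = plaintext = 0x1B7
s_1 = Round(s_0, k_0) = 0x6B2
s_2 = Round(s_1, k_1) = 0xFE3
s_3 = Round(s_2, k_2) = 0x911
s_4 = Round(s_3, k_3) = 0x5CD
s_5 = Round(s_4, k_4) = 0x7B9
s_6 = Round(s_5, k_5) = 0x73B
s_7 = Round(s_6, k_6) = 0xDF9
s_8 = Round(s_7, k_7) = 0x1AD

0x1AD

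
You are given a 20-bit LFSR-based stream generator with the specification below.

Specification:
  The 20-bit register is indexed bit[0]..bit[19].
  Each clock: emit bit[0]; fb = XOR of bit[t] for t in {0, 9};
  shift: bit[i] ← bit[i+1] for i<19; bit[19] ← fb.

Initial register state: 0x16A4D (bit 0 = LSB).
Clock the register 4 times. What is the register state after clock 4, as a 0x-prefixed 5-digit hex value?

0x816A4

reg_0 = 0x16A4D
clock 1: out=1, reg = 0x0B526
clock 2: out=0, reg = 0x05A93
clock 3: out=1, reg = 0x02D49
clock 4: out=1, reg = 0x816A4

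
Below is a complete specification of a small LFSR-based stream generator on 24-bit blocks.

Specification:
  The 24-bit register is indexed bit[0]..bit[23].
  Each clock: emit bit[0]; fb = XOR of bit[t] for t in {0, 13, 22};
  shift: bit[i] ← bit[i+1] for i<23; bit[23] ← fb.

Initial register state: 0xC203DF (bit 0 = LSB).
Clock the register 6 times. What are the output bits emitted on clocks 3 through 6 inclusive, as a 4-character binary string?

1110

reg_0 = 0xC203DF
clock 1: out=1, reg = 0x6101EF
clock 2: out=1, reg = 0x3080F7
clock 3: out=1, reg = 0x98407B
clock 4: out=1, reg = 0xCC203D
clock 5: out=1, reg = 0xE6101E
clock 6: out=0, reg = 0xF3080F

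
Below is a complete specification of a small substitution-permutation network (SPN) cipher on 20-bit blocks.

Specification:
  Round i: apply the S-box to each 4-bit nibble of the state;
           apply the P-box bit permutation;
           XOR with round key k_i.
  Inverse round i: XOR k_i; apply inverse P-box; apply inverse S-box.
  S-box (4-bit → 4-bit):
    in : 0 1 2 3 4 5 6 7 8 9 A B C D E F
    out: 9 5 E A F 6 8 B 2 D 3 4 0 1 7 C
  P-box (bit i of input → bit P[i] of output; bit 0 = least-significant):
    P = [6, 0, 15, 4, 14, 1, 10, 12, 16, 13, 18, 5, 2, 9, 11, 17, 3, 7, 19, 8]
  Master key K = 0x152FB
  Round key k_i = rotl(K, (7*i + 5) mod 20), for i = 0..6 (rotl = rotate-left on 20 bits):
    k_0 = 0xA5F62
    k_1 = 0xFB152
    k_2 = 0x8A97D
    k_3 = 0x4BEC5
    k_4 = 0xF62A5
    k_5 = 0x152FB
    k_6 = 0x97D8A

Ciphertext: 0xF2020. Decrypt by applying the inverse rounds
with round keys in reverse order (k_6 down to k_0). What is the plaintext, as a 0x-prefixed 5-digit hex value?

0xF93C8

s_0 = ciphertext = 0xF2020
s_1 = InvRound(s_0, k_6) = 0x7FF4C
s_2 = InvRound(s_1, k_5) = 0x39252
s_3 = InvRound(s_2, k_4) = 0x5D274
s_4 = InvRound(s_3, k_3) = 0x8B713
s_5 = InvRound(s_4, k_2) = 0xDE62D
s_6 = InvRound(s_5, k_1) = 0x07647
s_7 = InvRound(s_6, k_0) = 0xF93C8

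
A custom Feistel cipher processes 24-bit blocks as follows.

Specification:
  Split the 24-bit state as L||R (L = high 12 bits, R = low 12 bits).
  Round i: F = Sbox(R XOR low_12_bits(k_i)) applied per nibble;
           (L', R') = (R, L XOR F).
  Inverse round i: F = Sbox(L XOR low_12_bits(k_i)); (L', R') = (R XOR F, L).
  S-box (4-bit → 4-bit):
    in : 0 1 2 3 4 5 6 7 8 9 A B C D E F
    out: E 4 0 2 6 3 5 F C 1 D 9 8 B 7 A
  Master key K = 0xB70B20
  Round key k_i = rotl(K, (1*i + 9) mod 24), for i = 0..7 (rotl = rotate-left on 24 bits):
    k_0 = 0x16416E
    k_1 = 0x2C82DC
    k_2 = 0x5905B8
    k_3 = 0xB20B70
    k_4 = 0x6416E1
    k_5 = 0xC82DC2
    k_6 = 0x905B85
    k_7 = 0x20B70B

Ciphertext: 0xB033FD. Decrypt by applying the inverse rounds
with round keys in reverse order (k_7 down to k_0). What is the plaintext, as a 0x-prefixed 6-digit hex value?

0x655BAD

s_0 = ciphertext = 0xB033FD
s_1 = InvRound(s_0, k_7) = 0xB11B03
s_2 = InvRound(s_1, k_6) = 0x515B11
s_3 = InvRound(s_2, k_5) = 0x7AE515
s_4 = InvRound(s_3, k_4) = 0x17F7AE
s_5 = InvRound(s_4, k_3) = 0xA4417F
s_6 = InvRound(s_5, k_2) = 0xBD7A44
s_7 = InvRound(s_6, k_1) = 0xBADBD7
s_8 = InvRound(s_7, k_0) = 0x655BAD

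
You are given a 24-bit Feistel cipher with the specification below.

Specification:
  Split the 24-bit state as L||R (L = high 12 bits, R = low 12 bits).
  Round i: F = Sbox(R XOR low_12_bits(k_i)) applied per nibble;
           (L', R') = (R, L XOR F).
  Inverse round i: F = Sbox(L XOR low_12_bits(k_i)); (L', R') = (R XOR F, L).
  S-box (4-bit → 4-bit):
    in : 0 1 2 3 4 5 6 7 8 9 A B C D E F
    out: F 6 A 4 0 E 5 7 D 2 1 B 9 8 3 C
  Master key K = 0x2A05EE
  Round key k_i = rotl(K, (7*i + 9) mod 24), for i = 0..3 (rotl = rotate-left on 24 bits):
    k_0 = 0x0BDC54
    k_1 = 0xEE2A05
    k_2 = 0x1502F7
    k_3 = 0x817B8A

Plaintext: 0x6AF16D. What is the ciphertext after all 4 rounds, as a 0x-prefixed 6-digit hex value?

0xAFA72F

s_0 = plaintext = 0x6AF16D
s_1 = Round(s_0, k_0) = 0x16DEED
s_2 = Round(s_1, k_1) = 0xEED150
s_3 = Round(s_2, k_2) = 0x150AFA
s_4 = Round(s_3, k_3) = 0xAFA72F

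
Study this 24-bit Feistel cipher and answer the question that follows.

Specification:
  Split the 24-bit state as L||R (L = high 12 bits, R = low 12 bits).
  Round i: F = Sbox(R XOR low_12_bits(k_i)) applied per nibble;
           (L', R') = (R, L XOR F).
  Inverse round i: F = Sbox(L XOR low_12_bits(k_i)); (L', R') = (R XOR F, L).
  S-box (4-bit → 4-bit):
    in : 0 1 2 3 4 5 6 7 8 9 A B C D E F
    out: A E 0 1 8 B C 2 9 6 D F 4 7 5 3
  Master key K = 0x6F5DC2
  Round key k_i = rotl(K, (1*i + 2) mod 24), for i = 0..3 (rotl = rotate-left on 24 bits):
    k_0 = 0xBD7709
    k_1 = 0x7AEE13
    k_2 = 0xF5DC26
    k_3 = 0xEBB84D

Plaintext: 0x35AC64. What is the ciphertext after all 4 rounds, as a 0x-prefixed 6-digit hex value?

s_0 = plaintext = 0x35AC64
s_1 = Round(s_0, k_0) = 0xC64C9D
s_2 = Round(s_1, k_1) = 0xC9DCF1
s_3 = Round(s_2, k_2) = 0xCF16EF
s_4 = Round(s_3, k_3) = 0x6EF921

0x6EF921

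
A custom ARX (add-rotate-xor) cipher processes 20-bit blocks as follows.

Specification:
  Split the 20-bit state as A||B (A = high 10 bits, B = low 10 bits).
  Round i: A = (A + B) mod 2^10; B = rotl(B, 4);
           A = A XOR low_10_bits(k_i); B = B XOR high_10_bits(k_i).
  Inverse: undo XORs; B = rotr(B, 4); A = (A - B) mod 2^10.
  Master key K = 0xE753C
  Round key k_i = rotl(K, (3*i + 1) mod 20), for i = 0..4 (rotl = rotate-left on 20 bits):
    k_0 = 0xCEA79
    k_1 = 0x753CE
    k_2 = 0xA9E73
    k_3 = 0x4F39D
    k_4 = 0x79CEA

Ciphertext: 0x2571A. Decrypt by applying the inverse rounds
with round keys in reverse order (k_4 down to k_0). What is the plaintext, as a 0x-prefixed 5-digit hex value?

0xCA772

s_0 = ciphertext = 0x2571A
s_1 = InvRound(s_0, k_4) = 0x4436F
s_2 = InvRound(s_1, k_3) = 0x6A0E5
s_3 = InvRound(s_2, k_2) = 0xCDCA4
s_4 = InvRound(s_3, k_1) = 0x38817
s_5 = InvRound(s_4, k_0) = 0xCA772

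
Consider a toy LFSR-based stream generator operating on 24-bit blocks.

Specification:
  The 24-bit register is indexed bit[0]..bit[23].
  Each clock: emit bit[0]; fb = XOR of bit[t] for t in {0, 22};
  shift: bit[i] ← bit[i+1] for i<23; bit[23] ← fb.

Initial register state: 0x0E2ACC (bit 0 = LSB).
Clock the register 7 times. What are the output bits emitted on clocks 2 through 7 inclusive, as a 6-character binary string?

011001

reg_0 = 0x0E2ACC
clock 1: out=0, reg = 0x071566
clock 2: out=0, reg = 0x038AB3
clock 3: out=1, reg = 0x81C559
clock 4: out=1, reg = 0xC0E2AC
clock 5: out=0, reg = 0xE07156
clock 6: out=0, reg = 0xF038AB
clock 7: out=1, reg = 0x781C55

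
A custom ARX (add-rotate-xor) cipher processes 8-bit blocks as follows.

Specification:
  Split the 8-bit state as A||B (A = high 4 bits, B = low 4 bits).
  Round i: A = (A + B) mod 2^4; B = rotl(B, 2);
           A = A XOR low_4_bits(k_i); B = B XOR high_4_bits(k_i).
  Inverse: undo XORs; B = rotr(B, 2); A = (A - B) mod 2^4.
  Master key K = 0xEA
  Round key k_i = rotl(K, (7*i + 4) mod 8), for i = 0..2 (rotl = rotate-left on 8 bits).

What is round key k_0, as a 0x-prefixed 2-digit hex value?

K = 0xEA
k_0 = rotl(K, (7*0+4) mod 8) = rotl(K, 4) = 0xAE

0xAE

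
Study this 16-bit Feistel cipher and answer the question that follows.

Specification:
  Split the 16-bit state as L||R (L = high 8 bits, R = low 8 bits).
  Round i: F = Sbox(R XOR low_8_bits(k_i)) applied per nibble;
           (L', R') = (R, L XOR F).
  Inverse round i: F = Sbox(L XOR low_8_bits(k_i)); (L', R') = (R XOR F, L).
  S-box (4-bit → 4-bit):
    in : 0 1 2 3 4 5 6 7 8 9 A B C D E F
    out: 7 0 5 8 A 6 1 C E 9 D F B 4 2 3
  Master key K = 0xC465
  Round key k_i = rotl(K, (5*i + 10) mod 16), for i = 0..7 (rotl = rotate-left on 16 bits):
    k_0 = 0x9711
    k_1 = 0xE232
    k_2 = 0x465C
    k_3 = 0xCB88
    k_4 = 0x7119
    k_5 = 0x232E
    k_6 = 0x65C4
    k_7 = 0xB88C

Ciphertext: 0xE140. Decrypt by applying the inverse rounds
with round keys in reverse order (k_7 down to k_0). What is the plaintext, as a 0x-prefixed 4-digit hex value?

0x96CC

s_0 = ciphertext = 0xE140
s_1 = InvRound(s_0, k_7) = 0x54E1
s_2 = InvRound(s_1, k_6) = 0x7654
s_3 = InvRound(s_2, k_5) = 0x3A76
s_4 = InvRound(s_3, k_4) = 0x2E3A
s_5 = InvRound(s_4, k_3) = 0xEB2E
s_6 = InvRound(s_5, k_2) = 0xD2EB
s_7 = InvRound(s_6, k_1) = 0xCCD2
s_8 = InvRound(s_7, k_0) = 0x96CC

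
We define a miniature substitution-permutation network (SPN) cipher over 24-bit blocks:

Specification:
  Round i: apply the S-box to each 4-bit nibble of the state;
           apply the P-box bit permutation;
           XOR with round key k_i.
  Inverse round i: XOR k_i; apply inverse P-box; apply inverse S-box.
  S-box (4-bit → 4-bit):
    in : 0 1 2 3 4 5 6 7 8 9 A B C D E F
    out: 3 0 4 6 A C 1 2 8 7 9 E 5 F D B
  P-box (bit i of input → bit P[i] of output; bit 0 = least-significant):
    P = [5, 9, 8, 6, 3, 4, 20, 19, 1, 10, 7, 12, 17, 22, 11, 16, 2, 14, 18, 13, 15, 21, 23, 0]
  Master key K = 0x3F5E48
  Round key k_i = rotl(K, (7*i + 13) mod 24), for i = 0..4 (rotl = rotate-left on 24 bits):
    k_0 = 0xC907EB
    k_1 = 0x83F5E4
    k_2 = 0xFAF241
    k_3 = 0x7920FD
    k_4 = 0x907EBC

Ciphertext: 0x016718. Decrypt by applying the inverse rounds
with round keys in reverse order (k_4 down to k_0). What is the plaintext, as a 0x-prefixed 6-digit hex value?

s_0 = ciphertext = 0x016718
s_1 = InvRound(s_0, k_4) = 0x26552C
s_2 = InvRound(s_1, k_3) = 0x8BFBB5
s_3 = InvRound(s_2, k_2) = 0x76B23E
s_4 = InvRound(s_3, k_1) = 0x33499B
s_5 = InvRound(s_4, k_0) = 0x3797BF

0x3797BF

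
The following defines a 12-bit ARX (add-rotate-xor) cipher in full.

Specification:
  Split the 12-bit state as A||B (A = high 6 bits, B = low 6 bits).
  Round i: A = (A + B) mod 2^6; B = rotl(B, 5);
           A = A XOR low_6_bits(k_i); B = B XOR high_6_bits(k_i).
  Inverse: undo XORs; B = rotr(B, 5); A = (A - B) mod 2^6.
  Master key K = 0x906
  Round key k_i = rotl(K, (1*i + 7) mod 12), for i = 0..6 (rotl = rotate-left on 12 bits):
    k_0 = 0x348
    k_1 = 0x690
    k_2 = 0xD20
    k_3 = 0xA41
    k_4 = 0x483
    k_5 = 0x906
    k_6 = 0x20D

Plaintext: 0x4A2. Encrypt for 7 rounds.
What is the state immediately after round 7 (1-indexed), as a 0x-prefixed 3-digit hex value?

0xC08

s_0 = plaintext = 0x4A2
s_1 = Round(s_0, k_0) = 0xF1C
s_2 = Round(s_1, k_1) = 0x214
s_3 = Round(s_2, k_2) = 0xF3E
s_4 = Round(s_3, k_3) = 0xEF6
s_5 = Round(s_4, k_4) = 0xC89
s_6 = Round(s_5, k_5) = 0xF40
s_7 = Round(s_6, k_6) = 0xC08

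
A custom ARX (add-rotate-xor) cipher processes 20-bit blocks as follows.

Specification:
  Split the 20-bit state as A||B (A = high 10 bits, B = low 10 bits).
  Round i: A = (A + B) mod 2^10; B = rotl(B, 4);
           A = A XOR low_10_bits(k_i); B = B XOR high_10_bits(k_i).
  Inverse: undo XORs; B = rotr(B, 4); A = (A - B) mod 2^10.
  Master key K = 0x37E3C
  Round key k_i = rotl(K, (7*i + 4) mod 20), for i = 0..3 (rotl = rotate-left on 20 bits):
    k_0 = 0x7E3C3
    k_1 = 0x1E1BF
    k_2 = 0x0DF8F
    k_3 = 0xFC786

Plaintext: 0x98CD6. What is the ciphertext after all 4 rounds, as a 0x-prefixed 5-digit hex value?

0x236F3

s_0 = plaintext = 0x98CD6
s_1 = Round(s_0, k_0) = 0x3E89B
s_2 = Round(s_1, k_1) = 0x0A9CA
s_3 = Round(s_2, k_2) = 0x9EC90
s_4 = Round(s_3, k_3) = 0x236F3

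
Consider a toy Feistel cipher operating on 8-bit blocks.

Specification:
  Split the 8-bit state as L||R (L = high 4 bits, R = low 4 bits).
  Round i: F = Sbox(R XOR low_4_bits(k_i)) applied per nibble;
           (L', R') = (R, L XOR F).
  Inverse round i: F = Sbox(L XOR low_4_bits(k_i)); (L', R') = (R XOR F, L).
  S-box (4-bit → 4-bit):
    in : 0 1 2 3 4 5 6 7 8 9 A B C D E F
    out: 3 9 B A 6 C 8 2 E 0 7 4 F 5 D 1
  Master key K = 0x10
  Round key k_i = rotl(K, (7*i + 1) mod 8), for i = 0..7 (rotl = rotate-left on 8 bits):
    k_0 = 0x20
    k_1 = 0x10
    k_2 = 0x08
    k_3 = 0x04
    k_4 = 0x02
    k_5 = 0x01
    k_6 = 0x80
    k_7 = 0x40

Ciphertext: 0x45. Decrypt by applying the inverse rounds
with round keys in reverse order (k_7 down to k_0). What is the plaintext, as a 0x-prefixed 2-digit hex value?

s_0 = ciphertext = 0x45
s_1 = InvRound(s_0, k_7) = 0x34
s_2 = InvRound(s_1, k_6) = 0xE3
s_3 = InvRound(s_2, k_5) = 0x2E
s_4 = InvRound(s_3, k_4) = 0xD2
s_5 = InvRound(s_4, k_3) = 0x2D
s_6 = InvRound(s_5, k_2) = 0xA2
s_7 = InvRound(s_6, k_1) = 0x5A
s_8 = InvRound(s_7, k_0) = 0x65

0x65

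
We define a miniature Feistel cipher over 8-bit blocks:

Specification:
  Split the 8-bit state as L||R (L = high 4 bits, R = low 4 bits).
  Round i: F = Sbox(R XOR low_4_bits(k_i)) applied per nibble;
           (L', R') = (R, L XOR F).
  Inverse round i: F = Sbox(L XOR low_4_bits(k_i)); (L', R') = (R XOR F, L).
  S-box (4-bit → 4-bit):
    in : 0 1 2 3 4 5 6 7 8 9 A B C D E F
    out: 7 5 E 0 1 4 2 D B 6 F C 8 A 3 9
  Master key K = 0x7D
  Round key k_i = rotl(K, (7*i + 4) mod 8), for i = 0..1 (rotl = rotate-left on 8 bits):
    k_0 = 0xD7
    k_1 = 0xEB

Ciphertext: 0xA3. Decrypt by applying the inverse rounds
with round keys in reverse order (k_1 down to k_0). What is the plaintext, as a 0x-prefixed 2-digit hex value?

s_0 = ciphertext = 0xA3
s_1 = InvRound(s_0, k_1) = 0x6A
s_2 = InvRound(s_1, k_0) = 0xF6

0xF6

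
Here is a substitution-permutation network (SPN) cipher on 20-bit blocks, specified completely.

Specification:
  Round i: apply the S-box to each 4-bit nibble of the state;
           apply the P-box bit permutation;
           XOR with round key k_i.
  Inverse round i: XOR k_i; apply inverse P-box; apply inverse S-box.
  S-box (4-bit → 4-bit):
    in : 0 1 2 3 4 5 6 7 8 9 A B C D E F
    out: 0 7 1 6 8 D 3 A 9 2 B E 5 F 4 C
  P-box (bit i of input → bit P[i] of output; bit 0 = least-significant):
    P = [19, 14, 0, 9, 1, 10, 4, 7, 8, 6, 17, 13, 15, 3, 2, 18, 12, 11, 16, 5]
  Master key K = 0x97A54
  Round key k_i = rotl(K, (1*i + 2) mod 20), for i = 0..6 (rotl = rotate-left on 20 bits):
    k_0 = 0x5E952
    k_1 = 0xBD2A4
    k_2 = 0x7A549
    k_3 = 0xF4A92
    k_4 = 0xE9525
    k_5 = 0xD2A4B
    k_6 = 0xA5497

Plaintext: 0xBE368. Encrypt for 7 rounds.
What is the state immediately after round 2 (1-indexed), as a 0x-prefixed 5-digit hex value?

s_0 = plaintext = 0xBE368
s_1 = Round(s_0, k_0) = 0xEE734
s_2 = Round(s_1, k_1) = 0xAF4F0
s_3 = Round(s_2, k_2) = 0x39DFD
s_4 = Round(s_3, k_3) = 0x4214B
s_5 = Round(s_4, k_4) = 0xC56C4
s_6 = Round(s_5, k_5) = 0x8B91D
s_7 = Round(s_6, k_6) = 0x602E8

0xAF4F0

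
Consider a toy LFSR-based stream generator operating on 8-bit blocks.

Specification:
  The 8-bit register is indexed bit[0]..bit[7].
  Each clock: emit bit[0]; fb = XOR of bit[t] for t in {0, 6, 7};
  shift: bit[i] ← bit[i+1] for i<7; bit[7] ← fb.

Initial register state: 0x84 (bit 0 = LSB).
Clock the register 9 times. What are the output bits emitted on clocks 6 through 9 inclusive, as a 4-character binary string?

reg_0 = 0x84
clock 1: out=0, reg = 0xC2
clock 2: out=0, reg = 0x61
clock 3: out=1, reg = 0x30
clock 4: out=0, reg = 0x18
clock 5: out=0, reg = 0x0C
clock 6: out=0, reg = 0x06
clock 7: out=0, reg = 0x03
clock 8: out=1, reg = 0x81
clock 9: out=1, reg = 0x40

0011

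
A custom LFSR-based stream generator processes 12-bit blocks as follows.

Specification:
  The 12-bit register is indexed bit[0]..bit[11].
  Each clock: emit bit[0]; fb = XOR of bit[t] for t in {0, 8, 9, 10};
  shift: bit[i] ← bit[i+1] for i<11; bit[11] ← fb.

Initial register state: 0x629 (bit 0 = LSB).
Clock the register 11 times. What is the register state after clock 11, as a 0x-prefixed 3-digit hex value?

0xEE2

reg_0 = 0x629
clock 1: out=1, reg = 0xB14
clock 2: out=0, reg = 0x58A
clock 3: out=0, reg = 0x2C5
clock 4: out=1, reg = 0x162
clock 5: out=0, reg = 0x8B1
clock 6: out=1, reg = 0xC58
clock 7: out=0, reg = 0xE2C
clock 8: out=0, reg = 0x716
clock 9: out=0, reg = 0xB8B
clock 10: out=1, reg = 0xDC5
clock 11: out=1, reg = 0xEE2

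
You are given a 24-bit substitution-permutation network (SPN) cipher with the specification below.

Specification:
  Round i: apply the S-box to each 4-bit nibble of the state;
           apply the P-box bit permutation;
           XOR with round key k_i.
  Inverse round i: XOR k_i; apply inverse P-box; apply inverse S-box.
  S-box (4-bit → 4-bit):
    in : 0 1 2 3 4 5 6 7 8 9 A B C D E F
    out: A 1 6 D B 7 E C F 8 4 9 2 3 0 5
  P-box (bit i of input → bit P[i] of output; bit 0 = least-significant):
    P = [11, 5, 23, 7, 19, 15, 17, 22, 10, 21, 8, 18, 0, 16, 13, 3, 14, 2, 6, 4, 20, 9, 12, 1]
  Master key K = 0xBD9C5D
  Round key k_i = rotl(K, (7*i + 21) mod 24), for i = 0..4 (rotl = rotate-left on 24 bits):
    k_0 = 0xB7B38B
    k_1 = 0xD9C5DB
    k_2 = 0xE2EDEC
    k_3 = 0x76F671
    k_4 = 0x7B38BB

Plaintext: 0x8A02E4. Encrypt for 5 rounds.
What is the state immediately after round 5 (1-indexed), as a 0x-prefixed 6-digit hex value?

0x20D14F

s_0 = plaintext = 0x8A02E4
s_1 = Round(s_0, k_0) = 0x86A861
s_2 = Round(s_1, k_1) = 0xAF7A8D
s_3 = Round(s_2, k_2) = 0xA81484
s_4 = Round(s_3, k_3) = 0x182A84
s_5 = Round(s_4, k_4) = 0x20D14F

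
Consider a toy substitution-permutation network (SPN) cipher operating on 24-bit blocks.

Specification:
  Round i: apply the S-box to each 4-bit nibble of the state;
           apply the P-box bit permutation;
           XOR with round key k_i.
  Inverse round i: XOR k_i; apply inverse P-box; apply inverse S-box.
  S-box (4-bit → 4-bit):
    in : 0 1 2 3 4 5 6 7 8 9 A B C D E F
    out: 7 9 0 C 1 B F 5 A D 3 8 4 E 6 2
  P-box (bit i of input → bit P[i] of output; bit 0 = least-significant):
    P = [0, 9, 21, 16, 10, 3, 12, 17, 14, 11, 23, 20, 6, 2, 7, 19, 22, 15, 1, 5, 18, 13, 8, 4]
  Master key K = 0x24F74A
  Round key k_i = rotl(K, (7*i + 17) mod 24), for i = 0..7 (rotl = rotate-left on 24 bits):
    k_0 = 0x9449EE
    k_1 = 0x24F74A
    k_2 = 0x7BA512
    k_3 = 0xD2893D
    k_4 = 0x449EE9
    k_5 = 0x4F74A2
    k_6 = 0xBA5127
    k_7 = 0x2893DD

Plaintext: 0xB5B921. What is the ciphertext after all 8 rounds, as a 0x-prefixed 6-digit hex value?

s_0 = plaintext = 0xB5B921
s_1 = Round(s_0, k_0) = 0x4D89DF
s_2 = Round(s_1, k_1) = 0xBA2564
s_3 = Round(s_2, k_2) = 0x29790B
s_4 = Round(s_3, k_3) = 0x03DDD7
s_5 = Round(s_4, k_4) = 0xFAA746
s_6 = Round(s_5, k_5) = 0xAE92E7
s_7 = Round(s_6, k_6) = 0x96E1EC
s_8 = Round(s_7, k_7) = 0x5C4263

0x5C4263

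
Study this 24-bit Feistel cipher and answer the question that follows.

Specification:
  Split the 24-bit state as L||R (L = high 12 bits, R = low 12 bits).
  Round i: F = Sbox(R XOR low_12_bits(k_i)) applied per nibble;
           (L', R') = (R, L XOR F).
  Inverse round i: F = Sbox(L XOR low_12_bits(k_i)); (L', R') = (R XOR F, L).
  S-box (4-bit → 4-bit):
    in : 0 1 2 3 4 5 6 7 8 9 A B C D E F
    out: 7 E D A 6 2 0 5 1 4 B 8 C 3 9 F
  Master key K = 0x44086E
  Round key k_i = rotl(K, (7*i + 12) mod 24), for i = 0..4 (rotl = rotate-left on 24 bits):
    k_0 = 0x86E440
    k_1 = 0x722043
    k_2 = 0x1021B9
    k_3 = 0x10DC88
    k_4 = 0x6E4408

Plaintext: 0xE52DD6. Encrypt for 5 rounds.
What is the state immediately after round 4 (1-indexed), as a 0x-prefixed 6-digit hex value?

0xF7CC0E

s_0 = plaintext = 0xE52DD6
s_1 = Round(s_0, k_0) = 0xDD6A12
s_2 = Round(s_1, k_1) = 0xA126F8
s_3 = Round(s_2, k_2) = 0x6F8F7C
s_4 = Round(s_3, k_3) = 0xF7CC0E
s_5 = Round(s_4, k_4) = 0xC0EE0C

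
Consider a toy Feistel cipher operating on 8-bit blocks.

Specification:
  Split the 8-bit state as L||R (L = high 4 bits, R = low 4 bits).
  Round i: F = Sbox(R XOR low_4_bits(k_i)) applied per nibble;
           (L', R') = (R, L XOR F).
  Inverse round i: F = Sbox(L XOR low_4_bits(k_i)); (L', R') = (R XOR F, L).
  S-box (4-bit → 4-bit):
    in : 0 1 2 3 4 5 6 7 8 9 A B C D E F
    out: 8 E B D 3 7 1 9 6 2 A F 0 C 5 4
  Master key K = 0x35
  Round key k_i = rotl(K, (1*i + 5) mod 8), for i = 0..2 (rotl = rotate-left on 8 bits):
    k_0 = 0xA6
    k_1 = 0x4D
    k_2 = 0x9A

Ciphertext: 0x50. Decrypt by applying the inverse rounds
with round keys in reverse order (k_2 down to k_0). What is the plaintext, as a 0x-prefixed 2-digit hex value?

s_0 = ciphertext = 0x50
s_1 = InvRound(s_0, k_2) = 0x45
s_2 = InvRound(s_1, k_1) = 0x74
s_3 = InvRound(s_2, k_0) = 0xA7

0xA7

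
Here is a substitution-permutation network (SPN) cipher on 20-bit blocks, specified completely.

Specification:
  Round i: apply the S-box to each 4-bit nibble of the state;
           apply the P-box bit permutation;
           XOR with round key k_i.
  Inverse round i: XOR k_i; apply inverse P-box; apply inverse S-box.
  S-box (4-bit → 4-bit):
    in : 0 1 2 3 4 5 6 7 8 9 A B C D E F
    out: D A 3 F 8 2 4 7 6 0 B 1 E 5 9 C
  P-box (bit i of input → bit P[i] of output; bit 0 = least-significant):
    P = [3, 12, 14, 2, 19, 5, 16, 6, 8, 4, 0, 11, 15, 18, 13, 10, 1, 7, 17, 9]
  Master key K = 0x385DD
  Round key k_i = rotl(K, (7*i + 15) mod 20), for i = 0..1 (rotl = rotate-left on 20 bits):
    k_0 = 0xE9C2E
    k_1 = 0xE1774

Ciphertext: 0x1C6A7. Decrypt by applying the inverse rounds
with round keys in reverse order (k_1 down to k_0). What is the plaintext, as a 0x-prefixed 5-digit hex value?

s_0 = ciphertext = 0x1C6A7
s_1 = InvRound(s_0, k_1) = 0x72708
s_2 = InvRound(s_1, k_0) = 0xEDE71

0xEDE71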